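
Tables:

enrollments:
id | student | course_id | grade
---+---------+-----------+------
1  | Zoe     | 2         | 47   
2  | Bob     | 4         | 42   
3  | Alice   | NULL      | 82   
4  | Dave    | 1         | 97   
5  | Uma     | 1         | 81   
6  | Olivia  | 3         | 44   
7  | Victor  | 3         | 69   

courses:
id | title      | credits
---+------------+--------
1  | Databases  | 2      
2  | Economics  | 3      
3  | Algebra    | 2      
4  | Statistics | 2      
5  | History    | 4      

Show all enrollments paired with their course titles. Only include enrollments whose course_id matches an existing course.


INNER JOIN keeps only enrollments rows whose course_id matches an id in courses. Walk through each enrollment:
  - enrollment 1 (Zoe): course_id=2 -> matches Economics
  - enrollment 2 (Bob): course_id=4 -> matches Statistics
  - enrollment 3 (Alice): course_id=NULL, no match -> dropped
  - enrollment 4 (Dave): course_id=1 -> matches Databases
  - enrollment 5 (Uma): course_id=1 -> matches Databases
  - enrollment 6 (Olivia): course_id=3 -> matches Algebra
  - enrollment 7 (Victor): course_id=3 -> matches Algebra
So 1 of 7 rows is dropped.

SQL:
SELECT a.student, b.title AS course
FROM enrollments a
INNER JOIN courses b ON a.course_id = b.id

Result:
student | course    
--------+-----------
Zoe     | Economics 
Bob     | Statistics
Dave    | Databases 
Uma     | Databases 
Olivia  | Algebra   
Victor  | Algebra   


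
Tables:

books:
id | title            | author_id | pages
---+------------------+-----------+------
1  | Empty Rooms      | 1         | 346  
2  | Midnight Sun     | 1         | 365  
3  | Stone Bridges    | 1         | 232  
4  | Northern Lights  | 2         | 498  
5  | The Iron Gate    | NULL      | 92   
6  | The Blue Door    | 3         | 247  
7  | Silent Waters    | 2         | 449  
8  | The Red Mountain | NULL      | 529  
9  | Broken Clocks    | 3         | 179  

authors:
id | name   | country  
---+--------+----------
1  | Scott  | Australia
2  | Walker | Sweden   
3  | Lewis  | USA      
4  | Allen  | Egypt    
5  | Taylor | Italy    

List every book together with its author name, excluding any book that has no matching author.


INNER JOIN keeps only books rows whose author_id matches an id in authors. Walk through each book:
  - book 1 (Empty Rooms): author_id=1 -> matches Scott
  - book 2 (Midnight Sun): author_id=1 -> matches Scott
  - book 3 (Stone Bridges): author_id=1 -> matches Scott
  - book 4 (Northern Lights): author_id=2 -> matches Walker
  - book 5 (The Iron Gate): author_id=NULL, no match -> dropped
  - book 6 (The Blue Door): author_id=3 -> matches Lewis
  - book 7 (Silent Waters): author_id=2 -> matches Walker
  - book 8 (The Red Mountain): author_id=NULL, no match -> dropped
  - book 9 (Broken Clocks): author_id=3 -> matches Lewis
So 2 of 9 rows are dropped.

SQL:
SELECT a.title, b.name AS author
FROM books a
INNER JOIN authors b ON a.author_id = b.id

Result:
title           | author
----------------+-------
Empty Rooms     | Scott 
Midnight Sun    | Scott 
Stone Bridges   | Scott 
Northern Lights | Walker
The Blue Door   | Lewis 
Silent Waters   | Walker
Broken Clocks   | Lewis 


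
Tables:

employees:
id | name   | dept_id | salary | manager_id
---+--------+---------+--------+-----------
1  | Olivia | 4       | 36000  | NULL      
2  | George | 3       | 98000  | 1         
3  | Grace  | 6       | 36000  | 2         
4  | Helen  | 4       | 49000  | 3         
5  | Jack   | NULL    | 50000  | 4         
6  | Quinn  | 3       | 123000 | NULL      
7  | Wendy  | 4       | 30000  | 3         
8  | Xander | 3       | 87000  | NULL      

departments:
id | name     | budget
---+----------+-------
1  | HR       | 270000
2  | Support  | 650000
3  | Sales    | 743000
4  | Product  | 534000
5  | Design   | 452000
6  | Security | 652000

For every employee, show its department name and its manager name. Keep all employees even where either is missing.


Two LEFT JOINs from the same base table employees: one to departments via dept_id, one to employees itself via manager_id. Both are LEFT so every employee is preserved.
Match against departments:
  - employee 1 (Olivia): dept_id=4 -> matches Product
  - employee 2 (George): dept_id=3 -> matches Sales
  - employee 3 (Grace): dept_id=6 -> matches Security
  - employee 4 (Helen): dept_id=4 -> matches Product
  - employee 5 (Jack): dept_id=NULL, no match -> kept with NULL
  - employee 6 (Quinn): dept_id=3 -> matches Sales
  - employee 7 (Wendy): dept_id=4 -> matches Product
  - employee 8 (Xander): dept_id=3 -> matches Sales
Match against employees (self):
  - employee 1 (Olivia): manager_id=NULL -> NULL
  - employee 2 (George): manager_id=1 -> Olivia
  - employee 3 (Grace): manager_id=2 -> George
  - employee 4 (Helen): manager_id=3 -> Grace
  - employee 5 (Jack): manager_id=4 -> Helen
  - employee 6 (Quinn): manager_id=NULL -> NULL
  - employee 7 (Wendy): manager_id=3 -> Grace
  - employee 8 (Xander): manager_id=NULL -> NULL

SQL:
SELECT a.name, b.name AS department, c.name AS manager
FROM employees a
LEFT JOIN departments b ON a.dept_id = b.id
LEFT JOIN employees c ON a.manager_id = c.id

Result:
name   | department | manager
-------+------------+--------
Olivia | Product    | NULL   
George | Sales      | Olivia 
Grace  | Security   | George 
Helen  | Product    | Grace  
Jack   | NULL       | Helen  
Quinn  | Sales      | NULL   
Wendy  | Product    | Grace  
Xander | Sales      | NULL   


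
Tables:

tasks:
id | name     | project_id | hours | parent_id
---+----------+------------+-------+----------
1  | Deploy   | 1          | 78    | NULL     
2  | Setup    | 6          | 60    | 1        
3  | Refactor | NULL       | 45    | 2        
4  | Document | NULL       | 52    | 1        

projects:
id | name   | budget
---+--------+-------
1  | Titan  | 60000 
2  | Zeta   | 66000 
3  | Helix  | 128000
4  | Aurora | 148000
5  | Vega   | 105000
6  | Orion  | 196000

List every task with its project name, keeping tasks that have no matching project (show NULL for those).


LEFT JOIN keeps every row from tasks (the left table); where project_id has no match in projects, the project columns become NULL. Walk through each task:
  - task 1 (Deploy): project_id=1 -> matches Titan
  - task 2 (Setup): project_id=6 -> matches Orion
  - task 3 (Refactor): project_id=NULL, no match -> kept with NULL
  - task 4 (Document): project_id=NULL, no match -> kept with NULL
All 4 rows appear; 2 have NULL project.

SQL:
SELECT a.name, b.name AS project
FROM tasks a
LEFT JOIN projects b ON a.project_id = b.id

Result:
name     | project
---------+--------
Deploy   | Titan  
Setup    | Orion  
Refactor | NULL   
Document | NULL   


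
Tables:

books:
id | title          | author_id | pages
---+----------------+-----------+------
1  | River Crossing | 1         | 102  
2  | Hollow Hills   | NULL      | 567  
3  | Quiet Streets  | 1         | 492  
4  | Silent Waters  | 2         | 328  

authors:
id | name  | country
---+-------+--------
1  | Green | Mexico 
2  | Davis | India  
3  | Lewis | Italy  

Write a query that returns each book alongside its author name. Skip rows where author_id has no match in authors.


INNER JOIN keeps only books rows whose author_id matches an id in authors. Walk through each book:
  - book 1 (River Crossing): author_id=1 -> matches Green
  - book 2 (Hollow Hills): author_id=NULL, no match -> dropped
  - book 3 (Quiet Streets): author_id=1 -> matches Green
  - book 4 (Silent Waters): author_id=2 -> matches Davis
So 1 of 4 rows is dropped.

SQL:
SELECT a.title, b.name AS author
FROM books a
INNER JOIN authors b ON a.author_id = b.id

Result:
title          | author
---------------+-------
River Crossing | Green 
Quiet Streets  | Green 
Silent Waters  | Davis 


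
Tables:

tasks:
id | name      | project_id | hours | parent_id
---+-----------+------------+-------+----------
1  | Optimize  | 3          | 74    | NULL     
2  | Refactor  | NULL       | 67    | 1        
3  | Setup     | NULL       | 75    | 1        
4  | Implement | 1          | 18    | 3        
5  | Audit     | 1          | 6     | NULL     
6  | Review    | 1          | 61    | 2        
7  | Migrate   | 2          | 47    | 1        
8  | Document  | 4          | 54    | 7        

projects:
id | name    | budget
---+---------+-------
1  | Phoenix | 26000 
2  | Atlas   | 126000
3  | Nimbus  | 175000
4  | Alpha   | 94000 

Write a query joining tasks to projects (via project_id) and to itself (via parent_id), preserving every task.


Two LEFT JOINs from the same base table tasks: one to projects via project_id, one to tasks itself via parent_id. Both are LEFT so every task is preserved.
Match against projects:
  - task 1 (Optimize): project_id=3 -> matches Nimbus
  - task 2 (Refactor): project_id=NULL, no match -> kept with NULL
  - task 3 (Setup): project_id=NULL, no match -> kept with NULL
  - task 4 (Implement): project_id=1 -> matches Phoenix
  - task 5 (Audit): project_id=1 -> matches Phoenix
  - task 6 (Review): project_id=1 -> matches Phoenix
  - task 7 (Migrate): project_id=2 -> matches Atlas
  - task 8 (Document): project_id=4 -> matches Alpha
Match against tasks (self):
  - task 1 (Optimize): parent_id=NULL -> NULL
  - task 2 (Refactor): parent_id=1 -> Optimize
  - task 3 (Setup): parent_id=1 -> Optimize
  - task 4 (Implement): parent_id=3 -> Setup
  - task 5 (Audit): parent_id=NULL -> NULL
  - task 6 (Review): parent_id=2 -> Refactor
  - task 7 (Migrate): parent_id=1 -> Optimize
  - task 8 (Document): parent_id=7 -> Migrate

SQL:
SELECT a.name, b.name AS project, c.name AS parent
FROM tasks a
LEFT JOIN projects b ON a.project_id = b.id
LEFT JOIN tasks c ON a.parent_id = c.id

Result:
name      | project | parent  
----------+---------+---------
Optimize  | Nimbus  | NULL    
Refactor  | NULL    | Optimize
Setup     | NULL    | Optimize
Implement | Phoenix | Setup   
Audit     | Phoenix | NULL    
Review    | Phoenix | Refactor
Migrate   | Atlas   | Optimize
Document  | Alpha   | Migrate 


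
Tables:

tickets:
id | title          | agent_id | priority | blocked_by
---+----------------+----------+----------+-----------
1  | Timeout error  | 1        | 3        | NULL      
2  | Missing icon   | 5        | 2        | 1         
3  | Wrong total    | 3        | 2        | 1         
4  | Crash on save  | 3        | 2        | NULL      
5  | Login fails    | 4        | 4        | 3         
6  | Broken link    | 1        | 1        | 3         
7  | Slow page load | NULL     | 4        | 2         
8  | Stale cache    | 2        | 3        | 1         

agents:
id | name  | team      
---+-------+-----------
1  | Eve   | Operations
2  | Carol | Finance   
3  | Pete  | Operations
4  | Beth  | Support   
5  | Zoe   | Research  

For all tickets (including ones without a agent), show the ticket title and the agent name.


LEFT JOIN keeps every row from tickets (the left table); where agent_id has no match in agents, the agent columns become NULL. Walk through each ticket:
  - ticket 1 (Timeout error): agent_id=1 -> matches Eve
  - ticket 2 (Missing icon): agent_id=5 -> matches Zoe
  - ticket 3 (Wrong total): agent_id=3 -> matches Pete
  - ticket 4 (Crash on save): agent_id=3 -> matches Pete
  - ticket 5 (Login fails): agent_id=4 -> matches Beth
  - ticket 6 (Broken link): agent_id=1 -> matches Eve
  - ticket 7 (Slow page load): agent_id=NULL, no match -> kept with NULL
  - ticket 8 (Stale cache): agent_id=2 -> matches Carol
All 8 rows appear; 1 has NULL agent.

SQL:
SELECT a.title, b.name AS agent
FROM tickets a
LEFT JOIN agents b ON a.agent_id = b.id

Result:
title          | agent
---------------+------
Timeout error  | Eve  
Missing icon   | Zoe  
Wrong total    | Pete 
Crash on save  | Pete 
Login fails    | Beth 
Broken link    | Eve  
Slow page load | NULL 
Stale cache    | Carol


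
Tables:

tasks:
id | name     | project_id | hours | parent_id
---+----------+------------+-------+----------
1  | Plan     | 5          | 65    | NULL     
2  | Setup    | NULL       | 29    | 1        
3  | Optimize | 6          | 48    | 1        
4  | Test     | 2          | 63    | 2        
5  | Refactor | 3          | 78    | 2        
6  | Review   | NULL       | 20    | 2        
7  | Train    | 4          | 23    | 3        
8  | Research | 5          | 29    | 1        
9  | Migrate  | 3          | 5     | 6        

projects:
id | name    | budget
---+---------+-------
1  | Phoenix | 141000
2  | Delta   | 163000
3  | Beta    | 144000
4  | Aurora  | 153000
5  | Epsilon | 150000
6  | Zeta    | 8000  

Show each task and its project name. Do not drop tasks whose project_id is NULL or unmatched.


LEFT JOIN keeps every row from tasks (the left table); where project_id has no match in projects, the project columns become NULL. Walk through each task:
  - task 1 (Plan): project_id=5 -> matches Epsilon
  - task 2 (Setup): project_id=NULL, no match -> kept with NULL
  - task 3 (Optimize): project_id=6 -> matches Zeta
  - task 4 (Test): project_id=2 -> matches Delta
  - task 5 (Refactor): project_id=3 -> matches Beta
  - task 6 (Review): project_id=NULL, no match -> kept with NULL
  - task 7 (Train): project_id=4 -> matches Aurora
  - task 8 (Research): project_id=5 -> matches Epsilon
  - task 9 (Migrate): project_id=3 -> matches Beta
All 9 rows appear; 2 have NULL project.

SQL:
SELECT a.name, b.name AS project
FROM tasks a
LEFT JOIN projects b ON a.project_id = b.id

Result:
name     | project
---------+--------
Plan     | Epsilon
Setup    | NULL   
Optimize | Zeta   
Test     | Delta  
Refactor | Beta   
Review   | NULL   
Train    | Aurora 
Research | Epsilon
Migrate  | Beta   


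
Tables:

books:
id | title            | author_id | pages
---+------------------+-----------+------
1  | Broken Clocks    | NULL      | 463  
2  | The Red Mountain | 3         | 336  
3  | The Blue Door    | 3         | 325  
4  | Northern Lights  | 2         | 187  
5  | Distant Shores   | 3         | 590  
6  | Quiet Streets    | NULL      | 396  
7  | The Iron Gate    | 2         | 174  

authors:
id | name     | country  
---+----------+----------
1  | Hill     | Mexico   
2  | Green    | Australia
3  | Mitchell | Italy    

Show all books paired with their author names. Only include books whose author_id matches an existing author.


INNER JOIN keeps only books rows whose author_id matches an id in authors. Walk through each book:
  - book 1 (Broken Clocks): author_id=NULL, no match -> dropped
  - book 2 (The Red Mountain): author_id=3 -> matches Mitchell
  - book 3 (The Blue Door): author_id=3 -> matches Mitchell
  - book 4 (Northern Lights): author_id=2 -> matches Green
  - book 5 (Distant Shores): author_id=3 -> matches Mitchell
  - book 6 (Quiet Streets): author_id=NULL, no match -> dropped
  - book 7 (The Iron Gate): author_id=2 -> matches Green
So 2 of 7 rows are dropped.

SQL:
SELECT a.title, b.name AS author
FROM books a
INNER JOIN authors b ON a.author_id = b.id

Result:
title            | author  
-----------------+---------
The Red Mountain | Mitchell
The Blue Door    | Mitchell
Northern Lights  | Green   
Distant Shores   | Mitchell
The Iron Gate    | Green   


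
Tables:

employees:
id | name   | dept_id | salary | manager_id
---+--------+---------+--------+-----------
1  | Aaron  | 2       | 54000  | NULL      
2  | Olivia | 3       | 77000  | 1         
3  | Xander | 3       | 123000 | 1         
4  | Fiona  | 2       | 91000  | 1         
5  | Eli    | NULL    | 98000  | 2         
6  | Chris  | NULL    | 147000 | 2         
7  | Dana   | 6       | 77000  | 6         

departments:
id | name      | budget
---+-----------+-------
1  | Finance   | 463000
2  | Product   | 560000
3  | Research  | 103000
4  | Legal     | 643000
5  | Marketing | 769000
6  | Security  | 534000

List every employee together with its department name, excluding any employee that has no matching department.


INNER JOIN keeps only employees rows whose dept_id matches an id in departments. Walk through each employee:
  - employee 1 (Aaron): dept_id=2 -> matches Product
  - employee 2 (Olivia): dept_id=3 -> matches Research
  - employee 3 (Xander): dept_id=3 -> matches Research
  - employee 4 (Fiona): dept_id=2 -> matches Product
  - employee 5 (Eli): dept_id=NULL, no match -> dropped
  - employee 6 (Chris): dept_id=NULL, no match -> dropped
  - employee 7 (Dana): dept_id=6 -> matches Security
So 2 of 7 rows are dropped.

SQL:
SELECT a.name, b.name AS department
FROM employees a
INNER JOIN departments b ON a.dept_id = b.id

Result:
name   | department
-------+-----------
Aaron  | Product   
Olivia | Research  
Xander | Research  
Fiona  | Product   
Dana   | Security  


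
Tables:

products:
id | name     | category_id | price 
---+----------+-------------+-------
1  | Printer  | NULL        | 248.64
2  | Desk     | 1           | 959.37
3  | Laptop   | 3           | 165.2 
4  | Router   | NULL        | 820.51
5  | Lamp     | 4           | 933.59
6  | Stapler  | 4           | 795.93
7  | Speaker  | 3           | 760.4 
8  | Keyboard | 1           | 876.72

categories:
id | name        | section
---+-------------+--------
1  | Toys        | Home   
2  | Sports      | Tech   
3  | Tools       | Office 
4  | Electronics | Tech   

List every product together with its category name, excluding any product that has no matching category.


INNER JOIN keeps only products rows whose category_id matches an id in categories. Walk through each product:
  - product 1 (Printer): category_id=NULL, no match -> dropped
  - product 2 (Desk): category_id=1 -> matches Toys
  - product 3 (Laptop): category_id=3 -> matches Tools
  - product 4 (Router): category_id=NULL, no match -> dropped
  - product 5 (Lamp): category_id=4 -> matches Electronics
  - product 6 (Stapler): category_id=4 -> matches Electronics
  - product 7 (Speaker): category_id=3 -> matches Tools
  - product 8 (Keyboard): category_id=1 -> matches Toys
So 2 of 8 rows are dropped.

SQL:
SELECT a.name, b.name AS category
FROM products a
INNER JOIN categories b ON a.category_id = b.id

Result:
name     | category   
---------+------------
Desk     | Toys       
Laptop   | Tools      
Lamp     | Electronics
Stapler  | Electronics
Speaker  | Tools      
Keyboard | Toys       


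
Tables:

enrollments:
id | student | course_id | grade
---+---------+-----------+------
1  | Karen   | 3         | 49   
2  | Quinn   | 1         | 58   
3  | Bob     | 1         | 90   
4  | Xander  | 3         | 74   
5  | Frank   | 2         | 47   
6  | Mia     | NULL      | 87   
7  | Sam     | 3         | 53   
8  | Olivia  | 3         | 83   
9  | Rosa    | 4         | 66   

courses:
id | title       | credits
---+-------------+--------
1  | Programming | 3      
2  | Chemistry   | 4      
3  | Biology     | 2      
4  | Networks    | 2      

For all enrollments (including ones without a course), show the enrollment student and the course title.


LEFT JOIN keeps every row from enrollments (the left table); where course_id has no match in courses, the course columns become NULL. Walk through each enrollment:
  - enrollment 1 (Karen): course_id=3 -> matches Biology
  - enrollment 2 (Quinn): course_id=1 -> matches Programming
  - enrollment 3 (Bob): course_id=1 -> matches Programming
  - enrollment 4 (Xander): course_id=3 -> matches Biology
  - enrollment 5 (Frank): course_id=2 -> matches Chemistry
  - enrollment 6 (Mia): course_id=NULL, no match -> kept with NULL
  - enrollment 7 (Sam): course_id=3 -> matches Biology
  - enrollment 8 (Olivia): course_id=3 -> matches Biology
  - enrollment 9 (Rosa): course_id=4 -> matches Networks
All 9 rows appear; 1 has NULL course.

SQL:
SELECT a.student, b.title AS course
FROM enrollments a
LEFT JOIN courses b ON a.course_id = b.id

Result:
student | course     
--------+------------
Karen   | Biology    
Quinn   | Programming
Bob     | Programming
Xander  | Biology    
Frank   | Chemistry  
Mia     | NULL       
Sam     | Biology    
Olivia  | Biology    
Rosa    | Networks   


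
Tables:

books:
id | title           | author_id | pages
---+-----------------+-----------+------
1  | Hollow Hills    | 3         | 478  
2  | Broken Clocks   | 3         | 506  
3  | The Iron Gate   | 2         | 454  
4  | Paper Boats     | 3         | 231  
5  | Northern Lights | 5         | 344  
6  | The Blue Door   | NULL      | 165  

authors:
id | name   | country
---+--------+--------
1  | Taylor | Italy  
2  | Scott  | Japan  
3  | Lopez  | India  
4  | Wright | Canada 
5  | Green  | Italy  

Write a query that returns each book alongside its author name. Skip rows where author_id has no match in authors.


INNER JOIN keeps only books rows whose author_id matches an id in authors. Walk through each book:
  - book 1 (Hollow Hills): author_id=3 -> matches Lopez
  - book 2 (Broken Clocks): author_id=3 -> matches Lopez
  - book 3 (The Iron Gate): author_id=2 -> matches Scott
  - book 4 (Paper Boats): author_id=3 -> matches Lopez
  - book 5 (Northern Lights): author_id=5 -> matches Green
  - book 6 (The Blue Door): author_id=NULL, no match -> dropped
So 1 of 6 rows is dropped.

SQL:
SELECT a.title, b.name AS author
FROM books a
INNER JOIN authors b ON a.author_id = b.id

Result:
title           | author
----------------+-------
Hollow Hills    | Lopez 
Broken Clocks   | Lopez 
The Iron Gate   | Scott 
Paper Boats     | Lopez 
Northern Lights | Green 


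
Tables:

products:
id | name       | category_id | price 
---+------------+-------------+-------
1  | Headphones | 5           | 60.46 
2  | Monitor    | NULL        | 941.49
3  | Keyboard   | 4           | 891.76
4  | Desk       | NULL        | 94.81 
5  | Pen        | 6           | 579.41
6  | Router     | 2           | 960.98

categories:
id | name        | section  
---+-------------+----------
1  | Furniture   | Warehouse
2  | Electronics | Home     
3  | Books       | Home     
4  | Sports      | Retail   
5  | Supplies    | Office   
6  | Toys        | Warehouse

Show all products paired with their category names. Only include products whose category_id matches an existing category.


INNER JOIN keeps only products rows whose category_id matches an id in categories. Walk through each product:
  - product 1 (Headphones): category_id=5 -> matches Supplies
  - product 2 (Monitor): category_id=NULL, no match -> dropped
  - product 3 (Keyboard): category_id=4 -> matches Sports
  - product 4 (Desk): category_id=NULL, no match -> dropped
  - product 5 (Pen): category_id=6 -> matches Toys
  - product 6 (Router): category_id=2 -> matches Electronics
So 2 of 6 rows are dropped.

SQL:
SELECT a.name, b.name AS category
FROM products a
INNER JOIN categories b ON a.category_id = b.id

Result:
name       | category   
-----------+------------
Headphones | Supplies   
Keyboard   | Sports     
Pen        | Toys       
Router     | Electronics


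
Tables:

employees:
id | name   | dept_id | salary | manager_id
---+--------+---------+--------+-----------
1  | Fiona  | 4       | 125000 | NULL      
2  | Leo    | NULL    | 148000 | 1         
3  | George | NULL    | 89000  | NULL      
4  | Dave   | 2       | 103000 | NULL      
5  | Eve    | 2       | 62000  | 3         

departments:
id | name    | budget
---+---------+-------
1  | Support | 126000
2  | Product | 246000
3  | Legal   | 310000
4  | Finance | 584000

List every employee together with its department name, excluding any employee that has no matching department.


INNER JOIN keeps only employees rows whose dept_id matches an id in departments. Walk through each employee:
  - employee 1 (Fiona): dept_id=4 -> matches Finance
  - employee 2 (Leo): dept_id=NULL, no match -> dropped
  - employee 3 (George): dept_id=NULL, no match -> dropped
  - employee 4 (Dave): dept_id=2 -> matches Product
  - employee 5 (Eve): dept_id=2 -> matches Product
So 2 of 5 rows are dropped.

SQL:
SELECT a.name, b.name AS department
FROM employees a
INNER JOIN departments b ON a.dept_id = b.id

Result:
name  | department
------+-----------
Fiona | Finance   
Dave  | Product   
Eve   | Product   


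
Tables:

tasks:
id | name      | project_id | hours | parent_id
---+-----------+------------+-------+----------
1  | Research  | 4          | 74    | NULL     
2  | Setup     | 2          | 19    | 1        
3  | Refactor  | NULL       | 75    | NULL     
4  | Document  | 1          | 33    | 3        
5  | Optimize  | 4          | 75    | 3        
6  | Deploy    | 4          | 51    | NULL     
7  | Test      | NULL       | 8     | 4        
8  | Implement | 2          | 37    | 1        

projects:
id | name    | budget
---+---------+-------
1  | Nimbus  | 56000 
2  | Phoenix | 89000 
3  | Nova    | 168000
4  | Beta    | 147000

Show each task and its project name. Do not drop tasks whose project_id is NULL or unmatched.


LEFT JOIN keeps every row from tasks (the left table); where project_id has no match in projects, the project columns become NULL. Walk through each task:
  - task 1 (Research): project_id=4 -> matches Beta
  - task 2 (Setup): project_id=2 -> matches Phoenix
  - task 3 (Refactor): project_id=NULL, no match -> kept with NULL
  - task 4 (Document): project_id=1 -> matches Nimbus
  - task 5 (Optimize): project_id=4 -> matches Beta
  - task 6 (Deploy): project_id=4 -> matches Beta
  - task 7 (Test): project_id=NULL, no match -> kept with NULL
  - task 8 (Implement): project_id=2 -> matches Phoenix
All 8 rows appear; 2 have NULL project.

SQL:
SELECT a.name, b.name AS project
FROM tasks a
LEFT JOIN projects b ON a.project_id = b.id

Result:
name      | project
----------+--------
Research  | Beta   
Setup     | Phoenix
Refactor  | NULL   
Document  | Nimbus 
Optimize  | Beta   
Deploy    | Beta   
Test      | NULL   
Implement | Phoenix


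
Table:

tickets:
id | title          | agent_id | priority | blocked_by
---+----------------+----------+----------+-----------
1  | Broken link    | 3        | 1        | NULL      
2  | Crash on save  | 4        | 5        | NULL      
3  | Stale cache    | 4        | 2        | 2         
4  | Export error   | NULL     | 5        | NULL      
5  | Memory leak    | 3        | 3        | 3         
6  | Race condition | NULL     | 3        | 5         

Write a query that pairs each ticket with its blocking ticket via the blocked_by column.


This is a self-join: tickets is joined to a second copy of itself, matching each row's blocked_by to another row's id. Use LEFT JOIN so rows with blocked_by=NULL are kept.
  - ticket 1 (Broken link): blocked_by=NULL -> NULL
  - ticket 2 (Crash on save): blocked_by=NULL -> NULL
  - ticket 3 (Stale cache): blocked_by=2 -> Crash on save
  - ticket 4 (Export error): blocked_by=NULL -> NULL
  - ticket 5 (Memory leak): blocked_by=3 -> Stale cache
  - ticket 6 (Race condition): blocked_by=5 -> Memory leak

SQL:
SELECT a.title AS item, b.title AS blocked_by
FROM tickets a
LEFT JOIN tickets b ON a.blocked_by = b.id

Result:
item           | blocked_by   
---------------+--------------
Broken link    | NULL         
Crash on save  | NULL         
Stale cache    | Crash on save
Export error   | NULL         
Memory leak    | Stale cache  
Race condition | Memory leak  


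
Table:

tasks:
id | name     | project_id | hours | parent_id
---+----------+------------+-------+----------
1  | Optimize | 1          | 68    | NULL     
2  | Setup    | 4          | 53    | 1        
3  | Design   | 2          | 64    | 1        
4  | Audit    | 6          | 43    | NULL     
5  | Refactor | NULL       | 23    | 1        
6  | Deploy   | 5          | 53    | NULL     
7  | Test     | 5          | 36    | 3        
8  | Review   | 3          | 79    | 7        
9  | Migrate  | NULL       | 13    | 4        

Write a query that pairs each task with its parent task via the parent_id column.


This is a self-join: tasks is joined to a second copy of itself, matching each row's parent_id to another row's id. Use LEFT JOIN so rows with parent_id=NULL are kept.
  - task 1 (Optimize): parent_id=NULL -> NULL
  - task 2 (Setup): parent_id=1 -> Optimize
  - task 3 (Design): parent_id=1 -> Optimize
  - task 4 (Audit): parent_id=NULL -> NULL
  - task 5 (Refactor): parent_id=1 -> Optimize
  - task 6 (Deploy): parent_id=NULL -> NULL
  - task 7 (Test): parent_id=3 -> Design
  - task 8 (Review): parent_id=7 -> Test
  - task 9 (Migrate): parent_id=4 -> Audit

SQL:
SELECT a.name AS item, b.name AS parent
FROM tasks a
LEFT JOIN tasks b ON a.parent_id = b.id

Result:
item     | parent  
---------+---------
Optimize | NULL    
Setup    | Optimize
Design   | Optimize
Audit    | NULL    
Refactor | Optimize
Deploy   | NULL    
Test     | Design  
Review   | Test    
Migrate  | Audit   


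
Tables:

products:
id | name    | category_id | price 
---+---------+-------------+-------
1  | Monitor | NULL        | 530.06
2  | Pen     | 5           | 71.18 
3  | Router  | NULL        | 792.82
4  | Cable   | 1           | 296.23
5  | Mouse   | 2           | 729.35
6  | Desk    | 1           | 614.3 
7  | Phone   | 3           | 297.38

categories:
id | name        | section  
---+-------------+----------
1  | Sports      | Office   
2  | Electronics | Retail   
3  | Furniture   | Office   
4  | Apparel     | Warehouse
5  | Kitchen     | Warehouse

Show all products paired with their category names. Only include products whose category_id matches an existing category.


INNER JOIN keeps only products rows whose category_id matches an id in categories. Walk through each product:
  - product 1 (Monitor): category_id=NULL, no match -> dropped
  - product 2 (Pen): category_id=5 -> matches Kitchen
  - product 3 (Router): category_id=NULL, no match -> dropped
  - product 4 (Cable): category_id=1 -> matches Sports
  - product 5 (Mouse): category_id=2 -> matches Electronics
  - product 6 (Desk): category_id=1 -> matches Sports
  - product 7 (Phone): category_id=3 -> matches Furniture
So 2 of 7 rows are dropped.

SQL:
SELECT a.name, b.name AS category
FROM products a
INNER JOIN categories b ON a.category_id = b.id

Result:
name  | category   
------+------------
Pen   | Kitchen    
Cable | Sports     
Mouse | Electronics
Desk  | Sports     
Phone | Furniture  


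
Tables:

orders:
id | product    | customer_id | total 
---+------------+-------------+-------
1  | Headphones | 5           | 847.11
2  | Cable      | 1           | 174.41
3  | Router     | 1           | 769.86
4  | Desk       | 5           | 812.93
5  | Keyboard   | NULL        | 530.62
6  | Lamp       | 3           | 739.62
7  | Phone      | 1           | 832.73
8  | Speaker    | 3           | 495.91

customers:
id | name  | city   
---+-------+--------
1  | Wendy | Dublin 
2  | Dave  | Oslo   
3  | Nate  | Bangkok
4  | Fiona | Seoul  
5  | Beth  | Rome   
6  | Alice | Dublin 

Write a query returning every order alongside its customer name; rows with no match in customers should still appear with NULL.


LEFT JOIN keeps every row from orders (the left table); where customer_id has no match in customers, the customer columns become NULL. Walk through each order:
  - order 1 (Headphones): customer_id=5 -> matches Beth
  - order 2 (Cable): customer_id=1 -> matches Wendy
  - order 3 (Router): customer_id=1 -> matches Wendy
  - order 4 (Desk): customer_id=5 -> matches Beth
  - order 5 (Keyboard): customer_id=NULL, no match -> kept with NULL
  - order 6 (Lamp): customer_id=3 -> matches Nate
  - order 7 (Phone): customer_id=1 -> matches Wendy
  - order 8 (Speaker): customer_id=3 -> matches Nate
All 8 rows appear; 1 has NULL customer.

SQL:
SELECT a.product, b.name AS customer
FROM orders a
LEFT JOIN customers b ON a.customer_id = b.id

Result:
product    | customer
-----------+---------
Headphones | Beth    
Cable      | Wendy   
Router     | Wendy   
Desk       | Beth    
Keyboard   | NULL    
Lamp       | Nate    
Phone      | Wendy   
Speaker    | Nate    


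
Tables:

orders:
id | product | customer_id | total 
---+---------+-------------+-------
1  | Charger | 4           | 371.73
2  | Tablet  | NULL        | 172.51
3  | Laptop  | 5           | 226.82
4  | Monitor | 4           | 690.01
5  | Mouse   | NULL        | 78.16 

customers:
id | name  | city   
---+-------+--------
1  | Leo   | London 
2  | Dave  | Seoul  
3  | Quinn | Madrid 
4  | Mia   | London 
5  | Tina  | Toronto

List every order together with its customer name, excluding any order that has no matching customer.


INNER JOIN keeps only orders rows whose customer_id matches an id in customers. Walk through each order:
  - order 1 (Charger): customer_id=4 -> matches Mia
  - order 2 (Tablet): customer_id=NULL, no match -> dropped
  - order 3 (Laptop): customer_id=5 -> matches Tina
  - order 4 (Monitor): customer_id=4 -> matches Mia
  - order 5 (Mouse): customer_id=NULL, no match -> dropped
So 2 of 5 rows are dropped.

SQL:
SELECT a.product, b.name AS customer
FROM orders a
INNER JOIN customers b ON a.customer_id = b.id

Result:
product | customer
--------+---------
Charger | Mia     
Laptop  | Tina    
Monitor | Mia     


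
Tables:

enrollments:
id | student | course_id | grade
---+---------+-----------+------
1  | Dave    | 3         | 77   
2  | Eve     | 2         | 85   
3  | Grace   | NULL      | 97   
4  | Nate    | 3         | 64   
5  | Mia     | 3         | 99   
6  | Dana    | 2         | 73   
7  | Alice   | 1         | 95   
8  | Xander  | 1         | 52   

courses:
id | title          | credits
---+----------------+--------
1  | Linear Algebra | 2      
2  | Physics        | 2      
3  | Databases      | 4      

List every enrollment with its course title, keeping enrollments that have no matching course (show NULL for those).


LEFT JOIN keeps every row from enrollments (the left table); where course_id has no match in courses, the course columns become NULL. Walk through each enrollment:
  - enrollment 1 (Dave): course_id=3 -> matches Databases
  - enrollment 2 (Eve): course_id=2 -> matches Physics
  - enrollment 3 (Grace): course_id=NULL, no match -> kept with NULL
  - enrollment 4 (Nate): course_id=3 -> matches Databases
  - enrollment 5 (Mia): course_id=3 -> matches Databases
  - enrollment 6 (Dana): course_id=2 -> matches Physics
  - enrollment 7 (Alice): course_id=1 -> matches Linear Algebra
  - enrollment 8 (Xander): course_id=1 -> matches Linear Algebra
All 8 rows appear; 1 has NULL course.

SQL:
SELECT a.student, b.title AS course
FROM enrollments a
LEFT JOIN courses b ON a.course_id = b.id

Result:
student | course        
--------+---------------
Dave    | Databases     
Eve     | Physics       
Grace   | NULL          
Nate    | Databases     
Mia     | Databases     
Dana    | Physics       
Alice   | Linear Algebra
Xander  | Linear Algebra


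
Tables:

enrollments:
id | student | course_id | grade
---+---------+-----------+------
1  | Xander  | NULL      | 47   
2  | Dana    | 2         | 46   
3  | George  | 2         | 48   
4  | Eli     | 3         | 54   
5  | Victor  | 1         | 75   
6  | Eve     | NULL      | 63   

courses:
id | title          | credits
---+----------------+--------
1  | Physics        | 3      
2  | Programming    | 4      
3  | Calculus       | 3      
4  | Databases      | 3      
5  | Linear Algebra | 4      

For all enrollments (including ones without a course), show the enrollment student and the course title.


LEFT JOIN keeps every row from enrollments (the left table); where course_id has no match in courses, the course columns become NULL. Walk through each enrollment:
  - enrollment 1 (Xander): course_id=NULL, no match -> kept with NULL
  - enrollment 2 (Dana): course_id=2 -> matches Programming
  - enrollment 3 (George): course_id=2 -> matches Programming
  - enrollment 4 (Eli): course_id=3 -> matches Calculus
  - enrollment 5 (Victor): course_id=1 -> matches Physics
  - enrollment 6 (Eve): course_id=NULL, no match -> kept with NULL
All 6 rows appear; 2 have NULL course.

SQL:
SELECT a.student, b.title AS course
FROM enrollments a
LEFT JOIN courses b ON a.course_id = b.id

Result:
student | course     
--------+------------
Xander  | NULL       
Dana    | Programming
George  | Programming
Eli     | Calculus   
Victor  | Physics    
Eve     | NULL       


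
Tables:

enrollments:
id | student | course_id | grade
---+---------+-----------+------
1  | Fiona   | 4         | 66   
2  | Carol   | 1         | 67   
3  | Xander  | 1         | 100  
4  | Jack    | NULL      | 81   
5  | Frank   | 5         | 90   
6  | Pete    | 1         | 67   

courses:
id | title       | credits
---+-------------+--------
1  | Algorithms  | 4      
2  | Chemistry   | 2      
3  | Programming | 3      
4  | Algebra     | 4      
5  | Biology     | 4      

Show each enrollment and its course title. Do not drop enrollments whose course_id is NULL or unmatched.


LEFT JOIN keeps every row from enrollments (the left table); where course_id has no match in courses, the course columns become NULL. Walk through each enrollment:
  - enrollment 1 (Fiona): course_id=4 -> matches Algebra
  - enrollment 2 (Carol): course_id=1 -> matches Algorithms
  - enrollment 3 (Xander): course_id=1 -> matches Algorithms
  - enrollment 4 (Jack): course_id=NULL, no match -> kept with NULL
  - enrollment 5 (Frank): course_id=5 -> matches Biology
  - enrollment 6 (Pete): course_id=1 -> matches Algorithms
All 6 rows appear; 1 has NULL course.

SQL:
SELECT a.student, b.title AS course
FROM enrollments a
LEFT JOIN courses b ON a.course_id = b.id

Result:
student | course    
--------+-----------
Fiona   | Algebra   
Carol   | Algorithms
Xander  | Algorithms
Jack    | NULL      
Frank   | Biology   
Pete    | Algorithms


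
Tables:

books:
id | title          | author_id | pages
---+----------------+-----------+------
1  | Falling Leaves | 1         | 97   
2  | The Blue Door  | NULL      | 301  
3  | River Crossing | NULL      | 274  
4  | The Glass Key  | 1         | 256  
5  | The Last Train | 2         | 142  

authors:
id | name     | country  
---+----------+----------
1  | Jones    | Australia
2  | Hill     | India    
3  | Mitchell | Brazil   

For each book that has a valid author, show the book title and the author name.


INNER JOIN keeps only books rows whose author_id matches an id in authors. Walk through each book:
  - book 1 (Falling Leaves): author_id=1 -> matches Jones
  - book 2 (The Blue Door): author_id=NULL, no match -> dropped
  - book 3 (River Crossing): author_id=NULL, no match -> dropped
  - book 4 (The Glass Key): author_id=1 -> matches Jones
  - book 5 (The Last Train): author_id=2 -> matches Hill
So 2 of 5 rows are dropped.

SQL:
SELECT a.title, b.name AS author
FROM books a
INNER JOIN authors b ON a.author_id = b.id

Result:
title          | author
---------------+-------
Falling Leaves | Jones 
The Glass Key  | Jones 
The Last Train | Hill  


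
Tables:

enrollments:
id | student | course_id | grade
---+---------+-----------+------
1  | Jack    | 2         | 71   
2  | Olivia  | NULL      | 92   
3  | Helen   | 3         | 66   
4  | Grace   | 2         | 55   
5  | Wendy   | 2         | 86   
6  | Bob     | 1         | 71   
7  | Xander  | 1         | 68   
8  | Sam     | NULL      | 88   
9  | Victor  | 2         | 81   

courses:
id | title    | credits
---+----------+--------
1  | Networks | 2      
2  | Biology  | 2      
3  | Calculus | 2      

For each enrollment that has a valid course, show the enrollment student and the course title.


INNER JOIN keeps only enrollments rows whose course_id matches an id in courses. Walk through each enrollment:
  - enrollment 1 (Jack): course_id=2 -> matches Biology
  - enrollment 2 (Olivia): course_id=NULL, no match -> dropped
  - enrollment 3 (Helen): course_id=3 -> matches Calculus
  - enrollment 4 (Grace): course_id=2 -> matches Biology
  - enrollment 5 (Wendy): course_id=2 -> matches Biology
  - enrollment 6 (Bob): course_id=1 -> matches Networks
  - enrollment 7 (Xander): course_id=1 -> matches Networks
  - enrollment 8 (Sam): course_id=NULL, no match -> dropped
  - enrollment 9 (Victor): course_id=2 -> matches Biology
So 2 of 9 rows are dropped.

SQL:
SELECT a.student, b.title AS course
FROM enrollments a
INNER JOIN courses b ON a.course_id = b.id

Result:
student | course  
--------+---------
Jack    | Biology 
Helen   | Calculus
Grace   | Biology 
Wendy   | Biology 
Bob     | Networks
Xander  | Networks
Victor  | Biology 


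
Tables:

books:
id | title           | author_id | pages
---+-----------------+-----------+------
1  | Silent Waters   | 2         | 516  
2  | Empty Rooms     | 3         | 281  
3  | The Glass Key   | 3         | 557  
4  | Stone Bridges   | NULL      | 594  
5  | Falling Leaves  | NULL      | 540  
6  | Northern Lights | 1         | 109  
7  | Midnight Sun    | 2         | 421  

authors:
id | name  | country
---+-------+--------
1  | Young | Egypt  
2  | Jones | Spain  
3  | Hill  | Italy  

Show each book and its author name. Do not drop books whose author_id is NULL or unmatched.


LEFT JOIN keeps every row from books (the left table); where author_id has no match in authors, the author columns become NULL. Walk through each book:
  - book 1 (Silent Waters): author_id=2 -> matches Jones
  - book 2 (Empty Rooms): author_id=3 -> matches Hill
  - book 3 (The Glass Key): author_id=3 -> matches Hill
  - book 4 (Stone Bridges): author_id=NULL, no match -> kept with NULL
  - book 5 (Falling Leaves): author_id=NULL, no match -> kept with NULL
  - book 6 (Northern Lights): author_id=1 -> matches Young
  - book 7 (Midnight Sun): author_id=2 -> matches Jones
All 7 rows appear; 2 have NULL author.

SQL:
SELECT a.title, b.name AS author
FROM books a
LEFT JOIN authors b ON a.author_id = b.id

Result:
title           | author
----------------+-------
Silent Waters   | Jones 
Empty Rooms     | Hill  
The Glass Key   | Hill  
Stone Bridges   | NULL  
Falling Leaves  | NULL  
Northern Lights | Young 
Midnight Sun    | Jones 
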